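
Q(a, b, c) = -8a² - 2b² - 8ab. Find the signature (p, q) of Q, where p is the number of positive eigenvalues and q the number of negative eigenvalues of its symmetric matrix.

Write A = [[-8, -4, 0], [-4, -2, 0], [0, 0, 0]].
Applying the same elementary operations to the rows and columns of A produces a congruent diagonal matrix with entries -8, 0, 0.
So there are 1 negative, 2 zero pivots.

(0, 1)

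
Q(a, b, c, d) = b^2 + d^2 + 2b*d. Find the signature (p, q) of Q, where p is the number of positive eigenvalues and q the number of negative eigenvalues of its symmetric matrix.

(1, 0)

The associated matrix is A = [[0, 0, 0, 0], [0, 1, 0, 1], [0, 0, 0, 0], [0, 1, 0, 1]].
Congruent diagonalization of A (simultaneous row and column reduction) yields pivots 0, 1, 0, 0.
That gives 1 positive, 3 zero pivots.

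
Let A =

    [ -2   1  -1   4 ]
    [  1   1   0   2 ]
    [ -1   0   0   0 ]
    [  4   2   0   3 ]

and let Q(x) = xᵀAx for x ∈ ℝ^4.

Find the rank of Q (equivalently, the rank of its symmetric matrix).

Row-reducing A symmetrically gives the diagonal entries -2, 3/2, 1/3, -1.
That gives 2 positive, 2 negative pivots.
The rank is the number of nonzero pivots: 4.

4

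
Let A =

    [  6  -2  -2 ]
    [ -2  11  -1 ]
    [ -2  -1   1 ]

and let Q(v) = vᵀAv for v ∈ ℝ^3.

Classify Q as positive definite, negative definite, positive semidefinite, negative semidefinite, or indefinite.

positive definite

Leading principal minors: Δ_1 = 6, Δ_2 = 62, Δ_3 = 4.
All leading principal minors are positive, so by Sylvester's criterion Q is positive definite.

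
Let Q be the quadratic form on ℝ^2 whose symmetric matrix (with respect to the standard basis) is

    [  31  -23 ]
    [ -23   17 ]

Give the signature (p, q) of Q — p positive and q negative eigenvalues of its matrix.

(1, 1)

An LDLᵀ factorisation of A has diagonal entries 31, -2/31.
Counting signs: 1 positive, 1 negative.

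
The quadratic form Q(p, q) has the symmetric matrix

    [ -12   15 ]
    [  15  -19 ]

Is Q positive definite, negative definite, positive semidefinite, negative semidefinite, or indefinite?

Symmetric row and column elimination reduces A to a congruent diagonal form with pivots -12, -1/4.
That gives 2 negative pivots.
Hence Q is negative definite.

negative definite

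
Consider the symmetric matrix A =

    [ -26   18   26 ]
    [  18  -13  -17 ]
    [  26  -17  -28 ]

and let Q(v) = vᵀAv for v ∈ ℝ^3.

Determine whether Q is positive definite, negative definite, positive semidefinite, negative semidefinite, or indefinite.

Congruent diagonalization of A (simultaneous row and column reduction) yields pivots -26, -7/13, -1/7.
Counting signs: 3 negative.
Hence Q is negative definite.

negative definite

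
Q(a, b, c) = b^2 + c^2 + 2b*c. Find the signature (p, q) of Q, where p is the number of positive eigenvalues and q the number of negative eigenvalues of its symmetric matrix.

(1, 0)

Write A = [[0, 0, 0], [0, 1, 1], [0, 1, 1]].
Congruent diagonalization of A (simultaneous row and column reduction) yields pivots 0, 1, 0.
Counting signs: 1 positive, 2 zero.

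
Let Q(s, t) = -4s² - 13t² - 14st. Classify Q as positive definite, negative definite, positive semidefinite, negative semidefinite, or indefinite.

negative definite

The symmetric matrix of Q is [[-4, -7], [-7, -13]].
For the 2×2 matrix [[-4, -7], [-7, -13]]: det = -4·-13 − (-7)² = 3, trace = -17.
det > 0 so both eigenvalues share the sign of the trace; trace = -17 < 0 ⇒ both negative.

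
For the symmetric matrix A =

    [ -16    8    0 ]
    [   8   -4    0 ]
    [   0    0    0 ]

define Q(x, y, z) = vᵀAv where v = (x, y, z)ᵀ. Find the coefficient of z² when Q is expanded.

0

The coefficient of z² is the diagonal entry A[3,3] = 0.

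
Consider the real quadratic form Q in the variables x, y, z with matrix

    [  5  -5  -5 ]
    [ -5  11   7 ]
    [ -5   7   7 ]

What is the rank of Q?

Row-reducing A symmetrically gives the diagonal entries 5, 6, 4/3.
So there are 3 positive pivots.
The rank is the number of nonzero pivots: 3.

3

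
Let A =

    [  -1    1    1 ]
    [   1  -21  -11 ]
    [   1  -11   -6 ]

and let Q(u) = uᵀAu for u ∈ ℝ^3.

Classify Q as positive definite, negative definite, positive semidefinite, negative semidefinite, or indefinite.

negative semidefinite

Congruent diagonalization of A (simultaneous row and column reduction) yields pivots -1, -20, 0.
Counting signs: 2 negative, 1 zero.
Hence Q is negative semidefinite.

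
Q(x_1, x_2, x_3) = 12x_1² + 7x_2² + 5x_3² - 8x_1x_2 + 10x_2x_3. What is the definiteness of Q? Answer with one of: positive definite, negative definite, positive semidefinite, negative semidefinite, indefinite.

The symmetric matrix is A = [[12, -4, 0], [-4, 7, 5], [0, 5, 5]].
Applying the same elementary operations to the rows and columns of A produces a congruent diagonal matrix with entries 12, 17/3, 10/17.
So there are 3 positive pivots.
Hence Q is positive definite.

positive definite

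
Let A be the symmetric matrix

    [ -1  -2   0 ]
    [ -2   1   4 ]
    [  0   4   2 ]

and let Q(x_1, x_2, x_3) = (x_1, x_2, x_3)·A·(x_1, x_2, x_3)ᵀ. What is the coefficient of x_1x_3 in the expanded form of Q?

0

The coefficient of x_1x_3 is A[1,3] + A[3,1] = 2·0 = 0.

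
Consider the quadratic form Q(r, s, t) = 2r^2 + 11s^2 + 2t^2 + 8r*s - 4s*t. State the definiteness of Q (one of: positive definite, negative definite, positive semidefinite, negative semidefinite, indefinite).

positive definite

Write A = [[2, 4, 0], [4, 11, -2], [0, -2, 2]].
Symmetric row and column elimination reduces A to a congruent diagonal form with pivots 2, 3, 2/3.
That gives 3 positive pivots.
Hence Q is positive definite.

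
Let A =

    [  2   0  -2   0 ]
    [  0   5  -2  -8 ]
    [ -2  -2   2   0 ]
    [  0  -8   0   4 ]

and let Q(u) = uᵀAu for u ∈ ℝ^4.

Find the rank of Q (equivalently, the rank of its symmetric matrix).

4

Row-reducing A symmetrically gives the diagonal entries 2, 5, -4/5, 4.
Counting signs: 3 positive, 1 negative.
The rank is the number of nonzero pivots: 4.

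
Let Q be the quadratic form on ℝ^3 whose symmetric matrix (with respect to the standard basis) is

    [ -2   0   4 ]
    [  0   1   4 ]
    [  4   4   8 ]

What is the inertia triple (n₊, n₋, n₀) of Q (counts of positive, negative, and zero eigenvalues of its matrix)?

Congruent diagonalization of A (simultaneous row and column reduction) yields pivots -2, 1, 0.
So there are 1 positive, 1 negative, 1 zero pivots.

(1, 1, 1)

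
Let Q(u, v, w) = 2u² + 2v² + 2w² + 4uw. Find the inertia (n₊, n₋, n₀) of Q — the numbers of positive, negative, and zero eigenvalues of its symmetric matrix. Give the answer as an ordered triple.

(2, 0, 1)

The associated matrix is A = [[2, 0, 2], [0, 2, 0], [2, 0, 2]].
Applying the same elementary operations to the rows and columns of A produces a congruent diagonal matrix with entries 2, 2, 0.
So there are 2 positive, 1 zero pivots.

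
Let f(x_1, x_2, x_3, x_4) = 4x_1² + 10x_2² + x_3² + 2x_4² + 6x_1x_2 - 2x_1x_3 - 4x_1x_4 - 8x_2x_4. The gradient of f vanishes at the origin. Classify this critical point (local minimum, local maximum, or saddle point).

local minimum

The Hessian at the origin is H = [[8, 6, -2, -4], [6, 20, 0, -8], [-2, 0, 2, 0], [-4, -8, 0, 4]].
Row-reducing H symmetrically gives the diagonal entries 8, 31/2, 42/31, 4/21.
Counting signs: 4 positive.
H is positive definite, so the origin is a strict local minimum.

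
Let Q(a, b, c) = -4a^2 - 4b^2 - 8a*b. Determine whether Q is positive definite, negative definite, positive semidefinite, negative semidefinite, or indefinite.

The associated matrix is A = [[-4, -4, 0], [-4, -4, 0], [0, 0, 0]].
Congruent diagonalization of A (simultaneous row and column reduction) yields pivots -4, 0, 0.
That gives 1 negative, 2 zero pivots.
Hence Q is negative semidefinite.

negative semidefinite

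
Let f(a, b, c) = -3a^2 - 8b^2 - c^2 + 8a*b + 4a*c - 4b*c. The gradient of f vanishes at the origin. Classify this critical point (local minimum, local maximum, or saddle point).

saddle point

The Hessian at the origin is H = [[-6, 8, 4], [8, -16, -4], [4, -4, -2]].
An LDLᵀ factorisation of H has diagonal entries -6, -16/3, 1.
Counting signs: 1 positive, 2 negative.
H is indefinite, so the origin is a saddle point.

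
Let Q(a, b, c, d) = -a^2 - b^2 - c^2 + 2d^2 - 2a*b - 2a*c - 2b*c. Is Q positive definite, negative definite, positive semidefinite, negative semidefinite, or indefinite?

Write A = [[-1, -1, -1, 0], [-1, -1, -1, 0], [-1, -1, -1, 0], [0, 0, 0, 2]].
Symmetric row and column elimination reduces A to a congruent diagonal form with pivots -1, 0, 0, 2.
So there are 1 positive, 1 negative, 2 zero pivots.
Hence Q is indefinite.

indefinite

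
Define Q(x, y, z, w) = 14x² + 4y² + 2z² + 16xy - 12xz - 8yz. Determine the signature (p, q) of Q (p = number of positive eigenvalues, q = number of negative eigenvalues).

(1, 1)

Write A = [[14, 8, -6, 0], [8, 4, -4, 0], [-6, -4, 2, 0], [0, 0, 0, 0]].
Row-reducing A symmetrically gives the diagonal entries 14, -4/7, 0, 0.
So there are 1 positive, 1 negative, 2 zero pivots.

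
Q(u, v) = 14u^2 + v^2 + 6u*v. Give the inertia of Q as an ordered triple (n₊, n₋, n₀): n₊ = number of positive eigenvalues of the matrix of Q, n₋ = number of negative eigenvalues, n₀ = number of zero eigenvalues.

Write A = [[14, 3], [3, 1]].
Symmetric row and column elimination reduces A to a congruent diagonal form with pivots 14, 5/14.
So there are 2 positive pivots.

(2, 0, 0)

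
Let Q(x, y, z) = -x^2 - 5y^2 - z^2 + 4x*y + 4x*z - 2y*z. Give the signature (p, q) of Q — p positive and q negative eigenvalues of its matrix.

Write A = [[-1, 2, 2], [2, -5, -1], [2, -1, -1]].
Applying the same elementary operations to the rows and columns of A produces a congruent diagonal matrix with entries -1, -1, 12.
Counting signs: 1 positive, 2 negative.

(1, 2)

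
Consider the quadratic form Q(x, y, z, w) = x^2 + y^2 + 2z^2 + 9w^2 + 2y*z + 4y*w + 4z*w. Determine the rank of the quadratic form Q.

Write A = [[1, 0, 0, 0], [0, 1, 1, 2], [0, 1, 2, 2], [0, 2, 2, 9]].
Symmetric row and column elimination reduces A to a congruent diagonal form with pivots 1, 1, 1, 5.
Counting signs: 4 positive.
The rank is the number of nonzero pivots: 4.

4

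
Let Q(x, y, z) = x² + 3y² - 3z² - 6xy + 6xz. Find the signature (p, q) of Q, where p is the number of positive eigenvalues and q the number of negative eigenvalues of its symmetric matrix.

(2, 1)

The symmetric matrix is A = [[1, -3, 3], [-3, 3, 0], [3, 0, -3]].
Congruent diagonalization of A (simultaneous row and column reduction) yields pivots 1, -6, 3/2.
So there are 2 positive, 1 negative pivots.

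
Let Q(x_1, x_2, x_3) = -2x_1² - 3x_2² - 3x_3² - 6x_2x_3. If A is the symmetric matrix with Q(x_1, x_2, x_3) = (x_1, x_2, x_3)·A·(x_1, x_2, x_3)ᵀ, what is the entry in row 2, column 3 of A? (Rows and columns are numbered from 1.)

The coefficient of x_2·x_3 in Q is -6. For a symmetric A this equals A[2,3] + A[3,2] = 2·A[2,3].
So A[2,3] = -6/2 = -3.

-3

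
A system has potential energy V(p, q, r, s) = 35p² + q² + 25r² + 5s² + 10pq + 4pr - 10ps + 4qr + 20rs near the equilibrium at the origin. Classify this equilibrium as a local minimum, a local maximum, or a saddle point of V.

The Hessian at the origin is H = [[70, 10, 4, -10], [10, 2, 4, 0], [4, 4, 50, 20], [-10, 0, 20, 10]].
Row-reducing H symmetrically gives the diagonal entries 70, 4/7, 146/5, 5/73.
Counting signs: 4 positive.
H is positive definite, so the origin is a strict local minimum.

local minimum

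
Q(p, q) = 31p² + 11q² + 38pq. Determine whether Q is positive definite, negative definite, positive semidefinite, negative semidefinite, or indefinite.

indefinite

The associated matrix is A = [[31, 19], [19, 11]].
An LDLᵀ factorisation of A has diagonal entries 31, -20/31.
So there are 1 positive, 1 negative pivots.
Hence Q is indefinite.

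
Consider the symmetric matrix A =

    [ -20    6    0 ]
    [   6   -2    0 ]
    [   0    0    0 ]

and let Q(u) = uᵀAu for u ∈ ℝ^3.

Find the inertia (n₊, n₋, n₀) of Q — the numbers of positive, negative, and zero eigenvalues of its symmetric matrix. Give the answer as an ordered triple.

(0, 2, 1)

Row-reducing A symmetrically gives the diagonal entries -20, -1/5, 0.
Counting signs: 2 negative, 1 zero.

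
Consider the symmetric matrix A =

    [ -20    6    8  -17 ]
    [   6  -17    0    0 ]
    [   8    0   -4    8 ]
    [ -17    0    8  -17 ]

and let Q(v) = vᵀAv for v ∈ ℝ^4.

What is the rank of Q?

Row-reducing A symmetrically gives the diagonal entries -20, -76/5, -8/19, -15/32.
That gives 4 negative pivots.
The rank is the number of nonzero pivots: 4.

4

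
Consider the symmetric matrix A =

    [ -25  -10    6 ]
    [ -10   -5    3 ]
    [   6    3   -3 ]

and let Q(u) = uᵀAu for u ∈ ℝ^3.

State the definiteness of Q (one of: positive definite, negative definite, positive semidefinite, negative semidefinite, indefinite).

negative definite

Symmetric row and column elimination reduces A to a congruent diagonal form with pivots -25, -1, -6/5.
That gives 3 negative pivots.
Hence Q is negative definite.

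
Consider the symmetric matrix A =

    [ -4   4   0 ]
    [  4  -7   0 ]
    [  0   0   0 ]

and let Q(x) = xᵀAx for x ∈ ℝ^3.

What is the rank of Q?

2

Row-reducing A symmetrically gives the diagonal entries -4, -3, 0.
Counting signs: 2 negative, 1 zero.
The rank is the number of nonzero pivots: 2.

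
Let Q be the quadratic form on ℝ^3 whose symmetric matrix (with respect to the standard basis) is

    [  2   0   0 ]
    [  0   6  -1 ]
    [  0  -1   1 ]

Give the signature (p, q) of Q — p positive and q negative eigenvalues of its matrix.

Congruent diagonalization of A (simultaneous row and column reduction) yields pivots 2, 6, 5/6.
That gives 3 positive pivots.

(3, 0)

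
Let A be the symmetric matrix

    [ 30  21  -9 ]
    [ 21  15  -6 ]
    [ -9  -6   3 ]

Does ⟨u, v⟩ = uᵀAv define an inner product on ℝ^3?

Congruent diagonalization of A (simultaneous row and column reduction) yields pivots 30, 3/10, 0.
Counting signs: 2 positive, 1 zero.
Hence Q is positive semidefinite.
⟨·,·⟩ is an inner product exactly when A is positive definite.

no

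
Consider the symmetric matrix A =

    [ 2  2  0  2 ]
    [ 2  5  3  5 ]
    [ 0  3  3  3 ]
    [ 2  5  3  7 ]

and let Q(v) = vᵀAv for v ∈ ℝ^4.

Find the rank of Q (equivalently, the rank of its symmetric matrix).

3

Congruent diagonalization of A (simultaneous row and column reduction) yields pivots 2, 3, 0, 2.
That gives 3 positive, 1 zero pivots.
The rank is the number of nonzero pivots: 3.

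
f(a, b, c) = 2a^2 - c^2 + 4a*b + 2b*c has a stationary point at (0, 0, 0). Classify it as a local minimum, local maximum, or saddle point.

The Hessian at the origin is H = [[4, 4, 0], [4, 0, 2], [0, 2, -2]].
An LDLᵀ factorisation of H has diagonal entries 4, -4, -1.
So there are 1 positive, 2 negative pivots.
H is indefinite, so the origin is a saddle point.

saddle point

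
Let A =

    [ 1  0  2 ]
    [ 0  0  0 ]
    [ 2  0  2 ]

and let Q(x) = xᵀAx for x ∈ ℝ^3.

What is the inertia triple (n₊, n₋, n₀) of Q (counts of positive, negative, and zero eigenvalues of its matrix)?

Row-reducing A symmetrically gives the diagonal entries 1, 0, -2.
Counting signs: 1 positive, 1 negative, 1 zero.

(1, 1, 1)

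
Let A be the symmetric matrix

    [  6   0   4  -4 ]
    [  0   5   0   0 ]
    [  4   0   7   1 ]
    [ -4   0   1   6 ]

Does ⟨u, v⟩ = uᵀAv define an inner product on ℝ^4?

yes

Leading principal minors: Δ_1 = 6, Δ_2 = 30, Δ_3 = 130, Δ_4 = 30.
All leading principal minors are positive, so by Sylvester's criterion Q is positive definite.
⟨·,·⟩ is an inner product exactly when A is positive definite.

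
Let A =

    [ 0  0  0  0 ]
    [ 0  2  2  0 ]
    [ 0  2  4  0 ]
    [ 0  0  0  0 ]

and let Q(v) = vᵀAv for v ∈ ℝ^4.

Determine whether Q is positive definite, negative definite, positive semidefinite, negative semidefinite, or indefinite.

positive semidefinite

Applying the same elementary operations to the rows and columns of A produces a congruent diagonal matrix with entries 0, 2, 2, 0.
So there are 2 positive, 2 zero pivots.
Hence Q is positive semidefinite.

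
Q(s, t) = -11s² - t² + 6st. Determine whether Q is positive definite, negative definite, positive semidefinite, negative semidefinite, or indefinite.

negative definite

The symmetric matrix of Q is [[-11, 3], [3, -1]].
For the 2×2 matrix [[-11, 3], [3, -1]]: det = -11·-1 − (3)² = 2, trace = -12.
det > 0 so both eigenvalues share the sign of the trace; trace = -12 < 0 ⇒ both negative.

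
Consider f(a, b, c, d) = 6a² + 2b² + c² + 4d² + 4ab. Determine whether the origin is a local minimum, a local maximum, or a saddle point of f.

local minimum

The Hessian at the origin is H = [[12, 4, 0, 0], [4, 4, 0, 0], [0, 0, 2, 0], [0, 0, 0, 8]].
Applying the same elementary operations to the rows and columns of H produces a congruent diagonal matrix with entries 12, 8/3, 2, 8.
So there are 4 positive pivots.
H is positive definite, so the origin is a strict local minimum.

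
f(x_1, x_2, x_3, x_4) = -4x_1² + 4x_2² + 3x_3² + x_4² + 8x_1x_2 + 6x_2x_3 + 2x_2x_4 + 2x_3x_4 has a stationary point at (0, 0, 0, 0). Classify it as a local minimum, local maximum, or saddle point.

saddle point

The Hessian at the origin is H = [[-8, 8, 0, 0], [8, 8, 6, 2], [0, 6, 6, 2], [0, 2, 2, 2]].
An LDLᵀ factorisation of H has diagonal entries -8, 16, 15/4, 4/3.
That gives 3 positive, 1 negative pivots.
H is indefinite, so the origin is a saddle point.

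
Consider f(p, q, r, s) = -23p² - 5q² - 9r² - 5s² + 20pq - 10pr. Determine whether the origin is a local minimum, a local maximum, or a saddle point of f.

The Hessian at the origin is H = [[-46, 20, -10, 0], [20, -10, 0, 0], [-10, 0, -18, 0], [0, 0, 0, -10]].
Congruent diagonalization of H (simultaneous row and column reduction) yields pivots -46, -30/23, -4/3, -10.
That gives 4 negative pivots.
H is negative definite, so the origin is a strict local maximum.

local maximum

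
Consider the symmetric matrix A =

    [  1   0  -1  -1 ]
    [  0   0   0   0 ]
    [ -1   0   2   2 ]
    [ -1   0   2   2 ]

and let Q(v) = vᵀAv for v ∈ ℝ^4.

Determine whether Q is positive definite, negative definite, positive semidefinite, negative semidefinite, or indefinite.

positive semidefinite

Symmetric row and column elimination reduces A to a congruent diagonal form with pivots 1, 0, 1, 0.
So there are 2 positive, 2 zero pivots.
Hence Q is positive semidefinite.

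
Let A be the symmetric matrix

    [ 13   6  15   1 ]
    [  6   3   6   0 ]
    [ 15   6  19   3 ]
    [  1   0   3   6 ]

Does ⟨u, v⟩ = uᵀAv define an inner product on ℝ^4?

Applying the same elementary operations to the rows and columns of A produces a congruent diagonal matrix with entries 13, 3/13, -2, 5.
That gives 3 positive, 1 negative pivots.
Hence Q is indefinite.
⟨·,·⟩ is an inner product exactly when A is positive definite.

no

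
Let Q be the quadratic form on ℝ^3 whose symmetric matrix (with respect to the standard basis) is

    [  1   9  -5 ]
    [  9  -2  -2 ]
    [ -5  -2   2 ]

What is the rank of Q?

Congruent diagonalization of A (simultaneous row and column reduction) yields pivots 1, -83, -60/83.
That gives 1 positive, 2 negative pivots.
The rank is the number of nonzero pivots: 3.

3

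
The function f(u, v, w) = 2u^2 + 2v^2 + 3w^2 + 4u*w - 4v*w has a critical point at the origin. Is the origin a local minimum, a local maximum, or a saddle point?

The Hessian at the origin is H = [[4, 0, 4], [0, 4, -4], [4, -4, 6]].
An LDLᵀ factorisation of H has diagonal entries 4, 4, -2.
That gives 2 positive, 1 negative pivots.
H is indefinite, so the origin is a saddle point.

saddle point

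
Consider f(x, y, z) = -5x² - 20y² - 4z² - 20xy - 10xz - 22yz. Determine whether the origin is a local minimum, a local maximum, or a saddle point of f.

saddle point

The Hessian at the origin is H = [[-10, -20, -10], [-20, -40, -22], [-10, -22, -8]].
H is indefinite, so the origin is a saddle point.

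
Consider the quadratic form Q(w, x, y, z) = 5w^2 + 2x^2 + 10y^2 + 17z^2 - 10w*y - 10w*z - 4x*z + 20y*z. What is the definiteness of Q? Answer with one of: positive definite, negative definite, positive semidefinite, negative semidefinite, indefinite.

positive definite

Write A = [[5, 0, -5, -5], [0, 2, 0, -2], [-5, 0, 10, 10], [-5, -2, 10, 17]].
An LDLᵀ factorisation of A has diagonal entries 5, 2, 5, 5.
So there are 4 positive pivots.
Hence Q is positive definite.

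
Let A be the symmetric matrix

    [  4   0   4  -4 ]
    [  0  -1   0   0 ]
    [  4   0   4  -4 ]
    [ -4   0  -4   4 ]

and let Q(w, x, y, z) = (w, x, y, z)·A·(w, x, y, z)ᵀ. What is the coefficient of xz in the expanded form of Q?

The coefficient of xz is A[2,4] + A[4,2] = 2·0 = 0.

0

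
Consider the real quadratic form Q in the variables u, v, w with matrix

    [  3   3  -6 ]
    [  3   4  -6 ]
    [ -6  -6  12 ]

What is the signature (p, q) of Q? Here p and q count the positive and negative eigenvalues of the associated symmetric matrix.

(2, 0)

Row-reducing A symmetrically gives the diagonal entries 3, 1, 0.
Counting signs: 2 positive, 1 zero.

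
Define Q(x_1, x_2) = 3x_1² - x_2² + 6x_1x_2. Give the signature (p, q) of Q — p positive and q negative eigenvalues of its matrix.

Write A = [[3, 3], [3, -1]].
Applying the same elementary operations to the rows and columns of A produces a congruent diagonal matrix with entries 3, -4.
Counting signs: 1 positive, 1 negative.

(1, 1)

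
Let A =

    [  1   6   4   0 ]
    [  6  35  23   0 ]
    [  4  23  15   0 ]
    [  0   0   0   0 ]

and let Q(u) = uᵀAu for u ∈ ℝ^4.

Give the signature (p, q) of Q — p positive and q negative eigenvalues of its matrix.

(1, 1)

Congruent diagonalization of A (simultaneous row and column reduction) yields pivots 1, -1, 0, 0.
Counting signs: 1 positive, 1 negative, 2 zero.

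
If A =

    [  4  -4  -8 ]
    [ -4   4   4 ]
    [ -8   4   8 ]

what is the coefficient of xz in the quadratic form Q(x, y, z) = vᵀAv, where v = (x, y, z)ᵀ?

The coefficient of xz is A[1,3] + A[3,1] = 2·(-8) = -16.

-16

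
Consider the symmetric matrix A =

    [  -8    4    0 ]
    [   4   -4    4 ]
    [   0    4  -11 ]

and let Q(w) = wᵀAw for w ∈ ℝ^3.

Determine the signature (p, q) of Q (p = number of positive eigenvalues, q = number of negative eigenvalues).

Row-reducing A symmetrically gives the diagonal entries -8, -2, -3.
That gives 3 negative pivots.

(0, 3)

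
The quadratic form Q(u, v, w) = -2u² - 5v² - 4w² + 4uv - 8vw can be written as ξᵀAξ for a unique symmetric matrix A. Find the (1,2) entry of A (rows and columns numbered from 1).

2

The coefficient of u·v in Q is 4. For a symmetric A this equals A[1,2] + A[2,1] = 2·A[1,2].
So A[1,2] = 4/2 = 2.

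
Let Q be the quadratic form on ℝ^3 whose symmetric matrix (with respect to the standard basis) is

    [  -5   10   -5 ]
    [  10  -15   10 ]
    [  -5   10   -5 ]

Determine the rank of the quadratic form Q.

Applying the same elementary operations to the rows and columns of A produces a congruent diagonal matrix with entries -5, 5, 0.
So there are 1 positive, 1 negative, 1 zero pivots.
The rank is the number of nonzero pivots: 2.

2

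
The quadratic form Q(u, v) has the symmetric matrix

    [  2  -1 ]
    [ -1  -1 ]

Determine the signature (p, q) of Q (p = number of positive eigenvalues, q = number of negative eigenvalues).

Congruent diagonalization of A (simultaneous row and column reduction) yields pivots 2, -3/2.
So there are 1 positive, 1 negative pivots.

(1, 1)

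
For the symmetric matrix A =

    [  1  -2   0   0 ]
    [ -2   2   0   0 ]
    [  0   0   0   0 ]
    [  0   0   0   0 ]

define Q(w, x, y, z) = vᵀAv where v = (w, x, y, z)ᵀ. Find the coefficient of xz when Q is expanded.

0

The coefficient of xz is A[2,4] + A[4,2] = 2·0 = 0.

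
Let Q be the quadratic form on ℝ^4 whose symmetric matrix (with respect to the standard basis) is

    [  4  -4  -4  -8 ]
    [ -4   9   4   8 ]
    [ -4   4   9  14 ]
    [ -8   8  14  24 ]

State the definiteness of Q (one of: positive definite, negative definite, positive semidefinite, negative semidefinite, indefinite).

Leading principal minors: Δ_1 = 4, Δ_2 = 20, Δ_3 = 100, Δ_4 = 80.
All leading principal minors are positive, so by Sylvester's criterion Q is positive definite.

positive definite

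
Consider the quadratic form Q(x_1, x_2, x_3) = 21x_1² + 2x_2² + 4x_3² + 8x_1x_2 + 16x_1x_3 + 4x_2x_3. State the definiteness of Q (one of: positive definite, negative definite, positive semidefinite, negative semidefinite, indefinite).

Write A = [[21, 4, 8], [4, 2, 2], [8, 2, 4]].
Applying the same elementary operations to the rows and columns of A produces a congruent diagonal matrix with entries 21, 26/21, 10/13.
That gives 3 positive pivots.
Hence Q is positive definite.

positive definite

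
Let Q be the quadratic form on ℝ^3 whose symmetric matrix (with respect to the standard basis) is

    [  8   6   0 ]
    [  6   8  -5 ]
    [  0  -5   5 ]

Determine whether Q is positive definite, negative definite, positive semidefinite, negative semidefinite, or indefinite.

An LDLᵀ factorisation of A has diagonal entries 8, 7/2, -15/7.
Counting signs: 2 positive, 1 negative.
Hence Q is indefinite.

indefinite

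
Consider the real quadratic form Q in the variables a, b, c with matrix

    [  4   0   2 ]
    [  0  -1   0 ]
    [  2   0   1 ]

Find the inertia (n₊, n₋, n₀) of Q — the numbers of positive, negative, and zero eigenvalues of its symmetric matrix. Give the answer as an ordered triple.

(1, 1, 1)

Congruent diagonalization of A (simultaneous row and column reduction) yields pivots 4, -1, 0.
That gives 1 positive, 1 negative, 1 zero pivots.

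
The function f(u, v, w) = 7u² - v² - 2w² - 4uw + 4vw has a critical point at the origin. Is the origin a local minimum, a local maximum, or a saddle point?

saddle point

The Hessian at the origin is H = [[14, 0, -4], [0, -2, 4], [-4, 4, -4]].
Symmetric row and column elimination reduces H to a congruent diagonal form with pivots 14, -2, 20/7.
So there are 2 positive, 1 negative pivots.
H is indefinite, so the origin is a saddle point.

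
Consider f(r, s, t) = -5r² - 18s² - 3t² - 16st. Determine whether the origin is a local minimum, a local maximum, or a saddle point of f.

saddle point

The Hessian at the origin is H = [[-10, 0, 0], [0, -36, -16], [0, -16, -6]].
Applying the same elementary operations to the rows and columns of H produces a congruent diagonal matrix with entries -10, -36, 10/9.
Counting signs: 1 positive, 2 negative.
H is indefinite, so the origin is a saddle point.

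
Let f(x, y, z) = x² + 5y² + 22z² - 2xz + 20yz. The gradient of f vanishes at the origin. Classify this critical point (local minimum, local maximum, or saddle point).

The Hessian at the origin is H = [[2, 0, -2], [0, 10, 20], [-2, 20, 44]].
An LDLᵀ factorisation of H has diagonal entries 2, 10, 2.
That gives 3 positive pivots.
H is positive definite, so the origin is a strict local minimum.

local minimum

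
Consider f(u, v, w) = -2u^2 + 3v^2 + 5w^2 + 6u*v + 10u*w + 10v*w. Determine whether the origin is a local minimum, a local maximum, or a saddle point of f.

saddle point

The Hessian at the origin is H = [[-4, 6, 10], [6, 6, 10], [10, 10, 10]].
Row-reducing H symmetrically gives the diagonal entries -4, 15, -20/3.
So there are 1 positive, 2 negative pivots.
H is indefinite, so the origin is a saddle point.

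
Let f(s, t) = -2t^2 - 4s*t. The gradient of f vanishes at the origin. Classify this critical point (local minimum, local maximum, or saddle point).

saddle point

The Hessian at the origin is H = [[0, -4], [-4, -4]].
det H = 0·-4 − (-4)² = -16 < 0, so H is indefinite.
Therefore the origin is a saddle point.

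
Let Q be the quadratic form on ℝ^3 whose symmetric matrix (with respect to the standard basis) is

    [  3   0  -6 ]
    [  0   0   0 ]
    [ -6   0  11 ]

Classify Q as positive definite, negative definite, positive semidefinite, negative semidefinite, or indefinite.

Symmetric row and column elimination reduces A to a congruent diagonal form with pivots 3, 0, -1.
Counting signs: 1 positive, 1 negative, 1 zero.
Hence Q is indefinite.

indefinite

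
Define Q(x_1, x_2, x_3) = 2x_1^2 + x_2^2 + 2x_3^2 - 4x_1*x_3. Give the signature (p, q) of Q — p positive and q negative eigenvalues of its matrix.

(2, 0)

The associated matrix is A = [[2, 0, -2], [0, 1, 0], [-2, 0, 2]].
Row-reducing A symmetrically gives the diagonal entries 2, 1, 0.
That gives 2 positive, 1 zero pivots.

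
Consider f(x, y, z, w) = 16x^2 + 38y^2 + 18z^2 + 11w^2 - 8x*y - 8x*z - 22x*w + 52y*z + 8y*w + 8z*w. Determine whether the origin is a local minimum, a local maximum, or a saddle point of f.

local minimum

The Hessian at the origin is H = [[32, -8, -8, -22], [-8, 76, 52, 8], [-8, 52, 36, 8], [-22, 8, 8, 22]].
Row-reducing H symmetrically gives the diagonal entries 32, 74, 8/37, 15/4.
Counting signs: 4 positive.
H is positive definite, so the origin is a strict local minimum.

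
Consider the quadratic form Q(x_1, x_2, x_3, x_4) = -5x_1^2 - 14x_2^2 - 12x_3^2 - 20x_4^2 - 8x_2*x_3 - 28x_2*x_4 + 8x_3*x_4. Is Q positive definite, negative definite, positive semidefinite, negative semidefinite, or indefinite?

The symmetric matrix of Q is A = [[-5, 0, 0, 0], [0, -14, -4, -14], [0, -4, -12, 4], [0, -14, 4, -20]].
Leading principal minors: Δ_1 = -5, Δ_2 = 70, Δ_3 = -760, Δ_4 = 80.
The signs alternate starting with Δ_1 < 0, so by Sylvester's criterion Q is negative definite.

negative definite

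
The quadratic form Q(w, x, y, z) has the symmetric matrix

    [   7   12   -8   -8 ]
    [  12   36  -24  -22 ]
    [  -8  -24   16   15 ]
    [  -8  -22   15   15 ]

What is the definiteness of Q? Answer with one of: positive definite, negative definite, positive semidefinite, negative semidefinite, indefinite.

A is congruent to a diagonal matrix with 3 positive, 1 negative and 0 zero entries, so Q is indefinite.

indefinite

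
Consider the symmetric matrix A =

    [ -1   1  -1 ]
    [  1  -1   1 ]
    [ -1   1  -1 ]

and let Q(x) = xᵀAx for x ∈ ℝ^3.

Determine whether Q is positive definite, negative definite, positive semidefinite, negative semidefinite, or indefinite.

Applying the same elementary operations to the rows and columns of A produces a congruent diagonal matrix with entries -1, 0, 0.
Counting signs: 1 negative, 2 zero.
Hence Q is negative semidefinite.

negative semidefinite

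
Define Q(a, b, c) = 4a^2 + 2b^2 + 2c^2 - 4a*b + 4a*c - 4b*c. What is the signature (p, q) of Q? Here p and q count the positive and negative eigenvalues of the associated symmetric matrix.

(2, 0)

The symmetric matrix is A = [[4, -2, 2], [-2, 2, -2], [2, -2, 2]].
Symmetric row and column elimination reduces A to a congruent diagonal form with pivots 4, 1, 0.
So there are 2 positive, 1 zero pivots.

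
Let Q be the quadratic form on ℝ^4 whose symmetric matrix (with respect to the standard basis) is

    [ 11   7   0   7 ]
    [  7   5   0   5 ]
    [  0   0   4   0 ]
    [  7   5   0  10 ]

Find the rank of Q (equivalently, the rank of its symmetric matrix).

Row-reducing A symmetrically gives the diagonal entries 11, 6/11, 4, 5.
That gives 4 positive pivots.
The rank is the number of nonzero pivots: 4.

4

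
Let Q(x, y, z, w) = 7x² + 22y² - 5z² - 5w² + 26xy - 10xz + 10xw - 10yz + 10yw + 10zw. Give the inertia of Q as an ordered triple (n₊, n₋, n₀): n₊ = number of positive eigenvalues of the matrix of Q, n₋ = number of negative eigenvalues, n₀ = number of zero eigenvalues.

(1, 1, 2)

The associated matrix is A = [[7, 13, -5, 5], [13, 22, -5, 5], [-5, -5, -5, 5], [5, 5, 5, -5]].
Symmetric row and column elimination reduces A to a congruent diagonal form with pivots 7, -15/7, 0, 0.
So there are 1 positive, 1 negative, 2 zero pivots.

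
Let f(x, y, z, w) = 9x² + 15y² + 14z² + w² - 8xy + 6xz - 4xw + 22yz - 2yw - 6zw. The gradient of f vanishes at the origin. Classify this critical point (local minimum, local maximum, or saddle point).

local minimum

The Hessian at the origin is H = [[18, -8, 6, -4], [-8, 30, 22, -2], [6, 22, 28, -6], [-4, -2, -6, 2]].
Symmetric row and column elimination reduces H to a congruent diagonal form with pivots 18, 238/9, 356/119, 12/89.
So there are 4 positive pivots.
H is positive definite, so the origin is a strict local minimum.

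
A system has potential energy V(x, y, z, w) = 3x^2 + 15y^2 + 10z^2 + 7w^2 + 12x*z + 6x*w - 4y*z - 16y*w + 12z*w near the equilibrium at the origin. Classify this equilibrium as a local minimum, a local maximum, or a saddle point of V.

The Hessian at the origin is H = [[6, 0, 12, 6], [0, 30, -4, -16], [12, -4, 20, 12], [6, -16, 12, 14]].
Symmetric row and column elimination reduces H to a congruent diagonal form with pivots 6, 30, -68/15, 8/17.
Counting signs: 3 positive, 1 negative.
H is indefinite, so the origin is a saddle point.

saddle point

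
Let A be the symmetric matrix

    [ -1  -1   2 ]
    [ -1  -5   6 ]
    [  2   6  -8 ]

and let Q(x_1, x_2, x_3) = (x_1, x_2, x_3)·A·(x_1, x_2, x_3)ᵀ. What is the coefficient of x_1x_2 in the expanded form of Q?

The coefficient of x_1x_2 is A[1,2] + A[2,1] = 2·(-1) = -2.

-2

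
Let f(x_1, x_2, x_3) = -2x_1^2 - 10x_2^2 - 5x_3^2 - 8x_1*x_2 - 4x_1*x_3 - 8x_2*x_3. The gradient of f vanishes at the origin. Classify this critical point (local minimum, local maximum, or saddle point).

local maximum

The Hessian at the origin is H = [[-4, -8, -4], [-8, -20, -8], [-4, -8, -10]].
Congruent diagonalization of H (simultaneous row and column reduction) yields pivots -4, -4, -6.
That gives 3 negative pivots.
H is negative definite, so the origin is a strict local maximum.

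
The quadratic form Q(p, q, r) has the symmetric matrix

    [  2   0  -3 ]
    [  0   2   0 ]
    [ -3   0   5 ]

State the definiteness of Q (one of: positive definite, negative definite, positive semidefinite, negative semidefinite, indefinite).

positive definite

Leading principal minors: Δ_1 = 2, Δ_2 = 4, Δ_3 = 2.
All leading principal minors are positive, so by Sylvester's criterion Q is positive definite.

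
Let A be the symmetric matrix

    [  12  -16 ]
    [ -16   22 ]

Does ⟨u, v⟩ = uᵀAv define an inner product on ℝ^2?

An LDLᵀ factorisation of A has diagonal entries 12, 2/3.
So there are 2 positive pivots.
Hence Q is positive definite.
⟨·,·⟩ is an inner product exactly when A is positive definite.

yes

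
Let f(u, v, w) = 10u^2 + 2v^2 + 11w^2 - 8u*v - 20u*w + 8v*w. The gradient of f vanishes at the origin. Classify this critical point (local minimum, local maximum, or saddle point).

The Hessian at the origin is H = [[20, -8, -20], [-8, 4, 8], [-20, 8, 22]].
An LDLᵀ factorisation of H has diagonal entries 20, 4/5, 2.
Counting signs: 3 positive.
H is positive definite, so the origin is a strict local minimum.

local minimum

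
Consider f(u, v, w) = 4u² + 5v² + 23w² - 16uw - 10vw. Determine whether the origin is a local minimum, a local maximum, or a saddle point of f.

The Hessian at the origin is H = [[8, 0, -16], [0, 10, -10], [-16, -10, 46]].
Applying the same elementary operations to the rows and columns of H produces a congruent diagonal matrix with entries 8, 10, 4.
That gives 3 positive pivots.
H is positive definite, so the origin is a strict local minimum.

local minimum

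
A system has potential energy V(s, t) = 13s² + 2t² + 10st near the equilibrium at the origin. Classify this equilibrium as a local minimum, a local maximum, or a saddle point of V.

local minimum

The Hessian at the origin is H = [[26, 10], [10, 4]].
det H = 26·4 − (10)² = 4 > 0 and H[1,1] = 26 > 0, so H is positive definite.
Therefore the origin is a local minimum.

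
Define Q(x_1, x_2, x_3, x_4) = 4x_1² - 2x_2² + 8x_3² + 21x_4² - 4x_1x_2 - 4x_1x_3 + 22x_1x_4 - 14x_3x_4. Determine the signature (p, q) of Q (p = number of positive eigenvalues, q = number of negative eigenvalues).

(2, 2)

Write A = [[4, -2, -2, 11], [-2, -2, 0, 0], [-2, 0, 8, -7], [11, 0, -7, 21]].
Symmetric row and column elimination reduces A to a congruent diagonal form with pivots 4, -3, 22/3, -15/22.
So there are 2 positive, 2 negative pivots.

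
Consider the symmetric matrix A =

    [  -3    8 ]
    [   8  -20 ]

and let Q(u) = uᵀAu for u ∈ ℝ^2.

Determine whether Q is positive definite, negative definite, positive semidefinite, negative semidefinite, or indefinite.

indefinite

For the 2×2 matrix [[-3, 8], [8, -20]]: det = -3·-20 − (8)² = -4, trace = -23.
det < 0 so the eigenvalues have opposite signs; the form is indefinite.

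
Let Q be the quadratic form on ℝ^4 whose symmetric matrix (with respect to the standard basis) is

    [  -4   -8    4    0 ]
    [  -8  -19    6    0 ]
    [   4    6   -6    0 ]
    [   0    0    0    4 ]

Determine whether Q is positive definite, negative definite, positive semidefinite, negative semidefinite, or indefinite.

Applying the same elementary operations to the rows and columns of A produces a congruent diagonal matrix with entries -4, -3, -2/3, 4.
So there are 1 positive, 3 negative pivots.
Hence Q is indefinite.

indefinite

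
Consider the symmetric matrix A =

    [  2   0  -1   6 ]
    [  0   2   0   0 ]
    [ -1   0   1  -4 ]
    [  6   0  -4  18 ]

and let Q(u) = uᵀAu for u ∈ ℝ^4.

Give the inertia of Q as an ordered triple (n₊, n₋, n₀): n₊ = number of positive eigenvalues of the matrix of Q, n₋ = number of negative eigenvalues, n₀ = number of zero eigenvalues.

Applying the same elementary operations to the rows and columns of A produces a congruent diagonal matrix with entries 2, 2, 1/2, -2.
Counting signs: 3 positive, 1 negative.

(3, 1, 0)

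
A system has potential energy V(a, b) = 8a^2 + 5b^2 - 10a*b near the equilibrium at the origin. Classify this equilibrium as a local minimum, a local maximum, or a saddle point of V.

The Hessian at the origin is H = [[16, -10], [-10, 10]].
det H = 16·10 − (-10)² = 60 > 0 and H[1,1] = 16 > 0, so H is positive definite.
Therefore the origin is a local minimum.

local minimum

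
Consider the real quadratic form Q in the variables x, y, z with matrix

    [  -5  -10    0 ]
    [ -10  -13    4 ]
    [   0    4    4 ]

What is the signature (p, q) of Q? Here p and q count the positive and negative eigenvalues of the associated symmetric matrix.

Applying the same elementary operations to the rows and columns of A produces a congruent diagonal matrix with entries -5, 7, 12/7.
So there are 2 positive, 1 negative pivots.

(2, 1)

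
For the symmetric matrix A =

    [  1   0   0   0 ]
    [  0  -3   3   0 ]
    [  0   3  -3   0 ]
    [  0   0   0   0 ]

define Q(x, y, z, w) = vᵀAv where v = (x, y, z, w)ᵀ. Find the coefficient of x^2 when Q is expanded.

The coefficient of x^2 is the diagonal entry A[1,1] = 1.

1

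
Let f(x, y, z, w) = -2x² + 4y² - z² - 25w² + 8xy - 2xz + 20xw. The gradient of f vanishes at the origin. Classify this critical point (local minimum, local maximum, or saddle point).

saddle point

The Hessian at the origin is H = [[-4, 8, -2, 20], [8, 8, 0, 0], [-2, 0, -2, 0], [20, 0, 0, -50]].
Symmetric row and column elimination reduces H to a congruent diagonal form with pivots -4, 24, -5/3, -10.
So there are 1 positive, 3 negative pivots.
H is indefinite, so the origin is a saddle point.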